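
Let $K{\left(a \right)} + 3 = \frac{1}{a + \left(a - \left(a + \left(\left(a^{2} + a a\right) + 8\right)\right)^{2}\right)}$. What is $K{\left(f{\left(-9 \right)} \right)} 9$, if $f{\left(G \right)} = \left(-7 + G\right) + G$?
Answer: $- \frac{41049162}{1520339} \approx -27.0$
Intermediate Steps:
$f{\left(G \right)} = -7 + 2 G$
$K{\left(a \right)} = -3 + \frac{1}{- \left(8 + a + 2 a^{2}\right)^{2} + 2 a}$ ($K{\left(a \right)} = -3 + \frac{1}{a + \left(a - \left(a + \left(\left(a^{2} + a a\right) + 8\right)\right)^{2}\right)} = -3 + \frac{1}{a + \left(a - \left(a + \left(\left(a^{2} + a^{2}\right) + 8\right)\right)^{2}\right)} = -3 + \frac{1}{a + \left(a - \left(a + \left(2 a^{2} + 8\right)\right)^{2}\right)} = -3 + \frac{1}{a + \left(a - \left(a + \left(8 + 2 a^{2}\right)\right)^{2}\right)} = -3 + \frac{1}{a + \left(a - \left(8 + a + 2 a^{2}\right)^{2}\right)} = -3 + \frac{1}{- \left(8 + a + 2 a^{2}\right)^{2} + 2 a}$)
$K{\left(f{\left(-9 \right)} \right)} 9 = \frac{1 - 6 \left(-7 + 2 \left(-9\right)\right) + 3 \left(8 + \left(-7 + 2 \left(-9\right)\right) + 2 \left(-7 + 2 \left(-9\right)\right)^{2}\right)^{2}}{- \left(8 + \left(-7 + 2 \left(-9\right)\right) + 2 \left(-7 + 2 \left(-9\right)\right)^{2}\right)^{2} + 2 \left(-7 + 2 \left(-9\right)\right)} 9 = \frac{1 - 6 \left(-7 - 18\right) + 3 \left(8 - 25 + 2 \left(-7 - 18\right)^{2}\right)^{2}}{- \left(8 - 25 + 2 \left(-7 - 18\right)^{2}\right)^{2} + 2 \left(-7 - 18\right)} 9 = \frac{1 - -150 + 3 \left(8 - 25 + 2 \left(-25\right)^{2}\right)^{2}}{- \left(8 - 25 + 2 \left(-25\right)^{2}\right)^{2} + 2 \left(-25\right)} 9 = \frac{1 + 150 + 3 \left(8 - 25 + 2 \cdot 625\right)^{2}}{- \left(8 - 25 + 2 \cdot 625\right)^{2} - 50} \cdot 9 = \frac{1 + 150 + 3 \left(8 - 25 + 1250\right)^{2}}{- \left(8 - 25 + 1250\right)^{2} - 50} \cdot 9 = \frac{1 + 150 + 3 \cdot 1233^{2}}{- 1233^{2} - 50} \cdot 9 = \frac{1 + 150 + 3 \cdot 1520289}{\left(-1\right) 1520289 - 50} \cdot 9 = \frac{1 + 150 + 4560867}{-1520289 - 50} \cdot 9 = \frac{1}{-1520339} \cdot 4561018 \cdot 9 = \left(- \frac{1}{1520339}\right) 4561018 \cdot 9 = \left(- \frac{4561018}{1520339}\right) 9 = - \frac{41049162}{1520339}$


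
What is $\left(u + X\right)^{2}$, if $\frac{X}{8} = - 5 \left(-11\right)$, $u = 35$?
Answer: $225625$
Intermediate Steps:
$X = 440$ ($X = 8 \left(- 5 \left(-11\right)\right) = 8 \left(\left(-1\right) \left(-55\right)\right) = 8 \cdot 55 = 440$)
$\left(u + X\right)^{2} = \left(35 + 440\right)^{2} = 475^{2} = 225625$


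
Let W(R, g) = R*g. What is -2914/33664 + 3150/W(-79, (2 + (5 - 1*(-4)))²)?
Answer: -66948263/160897088 ≈ -0.41609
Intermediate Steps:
-2914/33664 + 3150/W(-79, (2 + (5 - 1*(-4)))²) = -2914/33664 + 3150/((-79*(2 + (5 - 1*(-4)))²)) = -2914*1/33664 + 3150/((-79*(2 + (5 + 4))²)) = -1457/16832 + 3150/((-79*(2 + 9)²)) = -1457/16832 + 3150/((-79*11²)) = -1457/16832 + 3150/((-79*121)) = -1457/16832 + 3150/(-9559) = -1457/16832 + 3150*(-1/9559) = -1457/16832 - 3150/9559 = -66948263/160897088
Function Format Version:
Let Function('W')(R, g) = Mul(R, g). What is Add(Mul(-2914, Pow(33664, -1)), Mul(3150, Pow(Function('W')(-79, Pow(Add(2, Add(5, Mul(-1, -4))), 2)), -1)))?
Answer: Rational(-66948263, 160897088) ≈ -0.41609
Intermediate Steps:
Add(Mul(-2914, Pow(33664, -1)), Mul(3150, Pow(Function('W')(-79, Pow(Add(2, Add(5, Mul(-1, -4))), 2)), -1))) = Add(Mul(-2914, Pow(33664, -1)), Mul(3150, Pow(Mul(-79, Pow(Add(2, Add(5, Mul(-1, -4))), 2)), -1))) = Add(Mul(-2914, Rational(1, 33664)), Mul(3150, Pow(Mul(-79, Pow(Add(2, Add(5, 4)), 2)), -1))) = Add(Rational(-1457, 16832), Mul(3150, Pow(Mul(-79, Pow(Add(2, 9), 2)), -1))) = Add(Rational(-1457, 16832), Mul(3150, Pow(Mul(-79, Pow(11, 2)), -1))) = Add(Rational(-1457, 16832), Mul(3150, Pow(Mul(-79, 121), -1))) = Add(Rational(-1457, 16832), Mul(3150, Pow(-9559, -1))) = Add(Rational(-1457, 16832), Mul(3150, Rational(-1, 9559))) = Add(Rational(-1457, 16832), Rational(-3150, 9559)) = Rational(-66948263, 160897088)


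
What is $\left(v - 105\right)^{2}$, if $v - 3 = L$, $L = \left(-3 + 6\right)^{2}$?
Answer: $8649$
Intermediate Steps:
$L = 9$ ($L = 3^{2} = 9$)
$v = 12$ ($v = 3 + 9 = 12$)
$\left(v - 105\right)^{2} = \left(12 - 105\right)^{2} = \left(-93\right)^{2} = 8649$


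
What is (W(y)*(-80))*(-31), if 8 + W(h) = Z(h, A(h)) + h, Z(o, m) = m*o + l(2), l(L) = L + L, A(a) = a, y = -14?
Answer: 441440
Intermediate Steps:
l(L) = 2*L
Z(o, m) = 4 + m*o (Z(o, m) = m*o + 2*2 = m*o + 4 = 4 + m*o)
W(h) = -4 + h + h² (W(h) = -8 + ((4 + h*h) + h) = -8 + ((4 + h²) + h) = -8 + (4 + h + h²) = -4 + h + h²)
(W(y)*(-80))*(-31) = ((-4 - 14 + (-14)²)*(-80))*(-31) = ((-4 - 14 + 196)*(-80))*(-31) = (178*(-80))*(-31) = -14240*(-31) = 441440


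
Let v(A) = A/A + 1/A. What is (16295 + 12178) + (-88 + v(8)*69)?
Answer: 227701/8 ≈ 28463.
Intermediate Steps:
v(A) = 1 + 1/A
(16295 + 12178) + (-88 + v(8)*69) = (16295 + 12178) + (-88 + ((1 + 8)/8)*69) = 28473 + (-88 + ((⅛)*9)*69) = 28473 + (-88 + (9/8)*69) = 28473 + (-88 + 621/8) = 28473 - 83/8 = 227701/8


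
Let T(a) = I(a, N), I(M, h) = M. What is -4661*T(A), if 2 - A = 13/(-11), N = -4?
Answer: -163135/11 ≈ -14830.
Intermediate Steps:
A = 35/11 (A = 2 - 13/(-11) = 2 - 13*(-1)/11 = 2 - 1*(-13/11) = 2 + 13/11 = 35/11 ≈ 3.1818)
T(a) = a
-4661*T(A) = -4661*35/11 = -163135/11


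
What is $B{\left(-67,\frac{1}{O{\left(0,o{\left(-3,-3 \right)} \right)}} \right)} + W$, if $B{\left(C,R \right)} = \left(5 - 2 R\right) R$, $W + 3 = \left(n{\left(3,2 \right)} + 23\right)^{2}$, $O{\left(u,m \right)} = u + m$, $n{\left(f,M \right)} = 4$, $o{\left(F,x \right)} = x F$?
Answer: $\frac{58849}{81} \approx 726.53$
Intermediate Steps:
$o{\left(F,x \right)} = F x$
$O{\left(u,m \right)} = m + u$
$W = 726$ ($W = -3 + \left(4 + 23\right)^{2} = -3 + 27^{2} = -3 + 729 = 726$)
$B{\left(C,R \right)} = R \left(5 - 2 R\right)$
$B{\left(-67,\frac{1}{O{\left(0,o{\left(-3,-3 \right)} \right)}} \right)} + W = \frac{5 - \frac{2}{\left(-3\right) \left(-3\right) + 0}}{\left(-3\right) \left(-3\right) + 0} + 726 = \frac{5 - \frac{2}{9 + 0}}{9 + 0} + 726 = \frac{5 - \frac{2}{9}}{9} + 726 = \frac{1}{9} \cdot \frac{43}{9} + 726 = \frac{43}{81} + 726 = \frac{58849}{81}$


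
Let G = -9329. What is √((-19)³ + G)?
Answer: 2*I*√4047 ≈ 127.23*I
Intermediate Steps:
√((-19)³ + G) = √((-19)³ - 9329) = √(-6859 - 9329) = √(-16188) = 2*I*√4047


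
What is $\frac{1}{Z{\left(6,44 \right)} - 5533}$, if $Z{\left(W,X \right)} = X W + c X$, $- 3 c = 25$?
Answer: $- \frac{3}{16907} \approx -0.00017744$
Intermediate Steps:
$c = - \frac{25}{3}$ ($c = \left(- \frac{1}{3}\right) 25 = - \frac{25}{3} \approx -8.3333$)
$Z{\left(W,X \right)} = - \frac{25 X}{3} + W X$ ($Z{\left(W,X \right)} = X W - \frac{25 X}{3} = W X - \frac{25 X}{3} = - \frac{25 X}{3} + W X$)
$\frac{1}{Z{\left(6,44 \right)} - 5533} = \frac{1}{\frac{1}{3} \cdot 44 \left(-25 + 3 \cdot 6\right) - 5533} = \frac{1}{\frac{1}{3} \cdot 44 \left(-25 + 18\right) - 5533} = \frac{1}{\frac{1}{3} \cdot 44 \left(-7\right) - 5533} = \frac{1}{- \frac{308}{3} - 5533} = \frac{1}{- \frac{16907}{3}} = - \frac{3}{16907}$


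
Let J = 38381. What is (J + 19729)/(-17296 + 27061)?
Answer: 3874/651 ≈ 5.9508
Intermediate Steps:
(J + 19729)/(-17296 + 27061) = (38381 + 19729)/(-17296 + 27061) = 58110/9765 = 58110*(1/9765) = 3874/651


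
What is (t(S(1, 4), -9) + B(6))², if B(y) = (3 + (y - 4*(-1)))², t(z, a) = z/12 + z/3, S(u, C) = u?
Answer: 4133089/144 ≈ 28702.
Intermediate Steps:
t(z, a) = 5*z/12 (t(z, a) = z*(1/12) + z*(⅓) = z/12 + z/3 = 5*z/12)
B(y) = (7 + y)² (B(y) = (3 + (y + 4))² = (3 + (4 + y))² = (7 + y)²)
(t(S(1, 4), -9) + B(6))² = ((5/12)*1 + (7 + 6)²)² = (5/12 + 13²)² = (5/12 + 169)² = (2033/12)² = 4133089/144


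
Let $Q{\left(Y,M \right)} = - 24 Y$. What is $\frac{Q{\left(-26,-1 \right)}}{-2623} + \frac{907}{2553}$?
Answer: $\frac{785989}{6696519} \approx 0.11737$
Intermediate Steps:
$\frac{Q{\left(-26,-1 \right)}}{-2623} + \frac{907}{2553} = \frac{\left(-24\right) \left(-26\right)}{-2623} + \frac{907}{2553} = 624 \left(- \frac{1}{2623}\right) + 907 \cdot \frac{1}{2553} = - \frac{624}{2623} + \frac{907}{2553} = \frac{785989}{6696519}$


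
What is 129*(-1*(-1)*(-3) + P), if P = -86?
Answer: -11481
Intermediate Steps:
129*(-1*(-1)*(-3) + P) = 129*(-1*(-1)*(-3) - 86) = 129*(1*(-3) - 86) = 129*(-3 - 86) = 129*(-89) = -11481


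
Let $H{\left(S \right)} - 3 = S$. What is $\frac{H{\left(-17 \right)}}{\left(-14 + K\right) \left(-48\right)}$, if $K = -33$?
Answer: $- \frac{7}{1128} \approx -0.0062057$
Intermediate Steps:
$H{\left(S \right)} = 3 + S$
$\frac{H{\left(-17 \right)}}{\left(-14 + K\right) \left(-48\right)} = \frac{3 - 17}{\left(-14 - 33\right) \left(-48\right)} = - \frac{14}{\left(-47\right) \left(-48\right)} = - \frac{14}{2256} = \left(-14\right) \frac{1}{2256} = - \frac{7}{1128}$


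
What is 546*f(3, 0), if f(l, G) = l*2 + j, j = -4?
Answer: 1092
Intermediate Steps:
f(l, G) = -4 + 2*l (f(l, G) = l*2 - 4 = 2*l - 4 = -4 + 2*l)
546*f(3, 0) = 546*(-4 + 2*3) = 546*(-4 + 6) = 546*2 = 1092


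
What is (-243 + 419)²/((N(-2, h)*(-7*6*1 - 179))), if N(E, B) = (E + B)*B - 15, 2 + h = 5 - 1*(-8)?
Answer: -7744/4641 ≈ -1.6686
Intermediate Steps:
h = 11 (h = -2 + (5 - 1*(-8)) = -2 + (5 + 8) = -2 + 13 = 11)
N(E, B) = -15 + B*(B + E) (N(E, B) = (B + E)*B - 15 = B*(B + E) - 15 = -15 + B*(B + E))
(-243 + 419)²/((N(-2, h)*(-7*6*1 - 179))) = (-243 + 419)²/(((-15 + 11² + 11*(-2))*(-7*6*1 - 179))) = 176²/(((-15 + 121 - 22)*(-42*1 - 179))) = 30976/((84*(-42 - 179))) = 30976/((84*(-221))) = 30976/(-18564) = 30976*(-1/18564) = -7744/4641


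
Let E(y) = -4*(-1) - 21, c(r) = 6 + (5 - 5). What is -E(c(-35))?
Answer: 17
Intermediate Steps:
c(r) = 6 (c(r) = 6 + 0 = 6)
E(y) = -17 (E(y) = 4 - 21 = -17)
-E(c(-35)) = -1*(-17) = 17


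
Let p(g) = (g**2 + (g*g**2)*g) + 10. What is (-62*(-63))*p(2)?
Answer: 117180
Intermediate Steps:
p(g) = 10 + g**2 + g**4 (p(g) = (g**2 + g**3*g) + 10 = (g**2 + g**4) + 10 = 10 + g**2 + g**4)
(-62*(-63))*p(2) = (-62*(-63))*(10 + 2**2 + 2**4) = 3906*(10 + 4 + 16) = 3906*30 = 117180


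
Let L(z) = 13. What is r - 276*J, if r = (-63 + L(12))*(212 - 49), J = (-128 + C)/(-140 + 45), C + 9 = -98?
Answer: -167822/19 ≈ -8832.7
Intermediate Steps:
C = -107 (C = -9 - 98 = -107)
J = 47/19 (J = (-128 - 107)/(-140 + 45) = -235/(-95) = -235*(-1/95) = 47/19 ≈ 2.4737)
r = -8150 (r = (-63 + 13)*(212 - 49) = -50*163 = -8150)
r - 276*J = -8150 - 276*47/19 = -8150 - 12972/19 = -167822/19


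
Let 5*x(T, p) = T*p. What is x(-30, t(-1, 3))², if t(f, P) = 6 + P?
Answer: 2916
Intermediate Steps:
x(T, p) = T*p/5 (x(T, p) = (T*p)/5 = T*p/5)
x(-30, t(-1, 3))² = ((⅕)*(-30)*(6 + 3))² = ((⅕)*(-30)*9)² = (-54)² = 2916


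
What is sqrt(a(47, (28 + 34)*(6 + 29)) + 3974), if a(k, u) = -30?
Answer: 2*sqrt(986) ≈ 62.801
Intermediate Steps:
sqrt(a(47, (28 + 34)*(6 + 29)) + 3974) = sqrt(-30 + 3974) = sqrt(3944) = 2*sqrt(986)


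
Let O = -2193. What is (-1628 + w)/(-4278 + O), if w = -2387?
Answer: 4015/6471 ≈ 0.62046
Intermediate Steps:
(-1628 + w)/(-4278 + O) = (-1628 - 2387)/(-4278 - 2193) = -4015/(-6471) = -4015*(-1/6471) = 4015/6471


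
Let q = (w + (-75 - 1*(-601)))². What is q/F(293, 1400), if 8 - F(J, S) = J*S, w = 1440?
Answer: -966289/102548 ≈ -9.4228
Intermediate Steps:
F(J, S) = 8 - J*S
q = 3865156 (q = (1440 + (-75 - 1*(-601)))² = (1440 + (-75 + 601))² = (1440 + 526)² = 1966² = 3865156)
q/F(293, 1400) = 3865156/(8 - 1*293*1400) = 3865156/(8 - 410200) = 3865156/(-410192) = 3865156*(-1/410192) = -966289/102548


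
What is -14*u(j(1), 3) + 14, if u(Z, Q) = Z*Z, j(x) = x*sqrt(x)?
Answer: 0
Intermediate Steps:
j(x) = x**(3/2)
u(Z, Q) = Z**2
-14*u(j(1), 3) + 14 = -14*(1**(3/2))**2 + 14 = -14*1**2 + 14 = -14*1 + 14 = -14 + 14 = 0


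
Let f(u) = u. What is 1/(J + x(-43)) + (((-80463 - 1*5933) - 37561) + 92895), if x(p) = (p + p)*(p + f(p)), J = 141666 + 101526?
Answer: -7783764455/250588 ≈ -31062.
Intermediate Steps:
J = 243192
x(p) = 4*p² (x(p) = (p + p)*(p + p) = (2*p)*(2*p) = 4*p²)
1/(J + x(-43)) + (((-80463 - 1*5933) - 37561) + 92895) = 1/(243192 + 4*(-43)²) + (((-80463 - 1*5933) - 37561) + 92895) = 1/(243192 + 4*1849) + (((-80463 - 5933) - 37561) + 92895) = 1/(243192 + 7396) + ((-86396 - 37561) + 92895) = 1/250588 + (-123957 + 92895) = 1/250588 - 31062 = -7783764455/250588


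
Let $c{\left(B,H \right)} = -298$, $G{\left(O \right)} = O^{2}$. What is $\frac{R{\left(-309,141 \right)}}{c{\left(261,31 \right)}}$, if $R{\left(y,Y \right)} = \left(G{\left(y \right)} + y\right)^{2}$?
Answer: $- \frac{4528854792}{149} \approx -3.0395 \cdot 10^{7}$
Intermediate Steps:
$R{\left(y,Y \right)} = \left(y + y^{2}\right)^{2}$ ($R{\left(y,Y \right)} = \left(y^{2} + y\right)^{2} = \left(y + y^{2}\right)^{2}$)
$\frac{R{\left(-309,141 \right)}}{c{\left(261,31 \right)}} = \frac{\left(-309\right)^{2} \left(1 - 309\right)^{2}}{-298} = 95481 \left(-308\right)^{2} \left(- \frac{1}{298}\right) = 95481 \cdot 94864 \left(- \frac{1}{298}\right) = 9057709584 \left(- \frac{1}{298}\right) = - \frac{4528854792}{149}$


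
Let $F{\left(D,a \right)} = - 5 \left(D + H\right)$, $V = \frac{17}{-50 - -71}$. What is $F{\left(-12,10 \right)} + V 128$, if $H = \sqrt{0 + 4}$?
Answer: $\frac{3226}{21} \approx 153.62$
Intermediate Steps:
$V = \frac{17}{21}$ ($V = \frac{17}{-50 + 71} = \frac{17}{21} \approx 0.80952$)
$H = 2$ ($H = \sqrt{4} = 2$)
$F{\left(D,a \right)} = -10 - 5 D$ ($F{\left(D,a \right)} = - 5 \left(D + 2\right) = - 5 \left(2 + D\right) = -10 - 5 D$)
$F{\left(-12,10 \right)} + V 128 = \left(-10 - -60\right) + \frac{17}{21} \cdot 128 = \left(-10 + 60\right) + \frac{2176}{21} = 50 + \frac{2176}{21} = \frac{3226}{21}$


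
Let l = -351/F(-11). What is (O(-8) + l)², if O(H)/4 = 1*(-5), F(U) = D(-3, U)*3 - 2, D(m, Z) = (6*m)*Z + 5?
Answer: 156025081/368449 ≈ 423.46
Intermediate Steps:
D(m, Z) = 5 + 6*Z*m (D(m, Z) = 6*Z*m + 5 = 5 + 6*Z*m)
F(U) = 13 - 54*U (F(U) = (5 + 6*U*(-3))*3 - 2 = (5 - 18*U)*3 - 2 = (15 - 54*U) - 2 = 13 - 54*U)
O(H) = -20 (O(H) = 4*(1*(-5)) = 4*(-5) = -20)
l = -351/607 (l = -351/(13 - 54*(-11)) = -351/(13 + 594) = -351/607 ≈ -0.57825)
(O(-8) + l)² = (-20 - 351/607)² = (-12491/607)² = 156025081/368449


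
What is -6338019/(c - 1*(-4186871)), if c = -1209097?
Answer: -6338019/2977774 ≈ -2.1284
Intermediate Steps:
-6338019/(c - 1*(-4186871)) = -6338019/(-1209097 - 1*(-4186871)) = -6338019/(-1209097 + 4186871) = -6338019/2977774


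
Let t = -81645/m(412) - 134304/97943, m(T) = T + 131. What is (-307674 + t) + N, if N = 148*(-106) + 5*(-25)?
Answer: -5737364818390/17727683 ≈ -3.2364e+5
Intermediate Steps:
N = -15813 (N = -15688 - 125 = -15813)
m(T) = 131 + T
t = -2689827769/17727683 (t = -81645/(131 + 412) - 134304/97943 = -81645/543 - 134304*1/97943 = -81645*1/543 - 134304/97943 = -27215/181 - 134304/97943 = -2689827769/17727683 ≈ -151.73)
(-307674 + t) + N = (-307674 - 2689827769/17727683) - 15813 = -5457036967111/17727683 - 15813 = -5737364818390/17727683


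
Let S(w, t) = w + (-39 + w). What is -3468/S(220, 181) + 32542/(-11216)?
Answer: -25973215/2248808 ≈ -11.550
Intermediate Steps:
S(w, t) = -39 + 2*w
-3468/S(220, 181) + 32542/(-11216) = -3468/(-39 + 2*220) + 32542/(-11216) = -3468/(-39 + 440) + 32542*(-1/11216) = -3468/401 - 16271/5608 = -25973215/2248808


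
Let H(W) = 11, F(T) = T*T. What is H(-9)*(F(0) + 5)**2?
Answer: 275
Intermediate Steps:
F(T) = T**2
H(-9)*(F(0) + 5)**2 = 11*(0**2 + 5)**2 = 11*(0 + 5)**2 = 11*5**2 = 11*25 = 275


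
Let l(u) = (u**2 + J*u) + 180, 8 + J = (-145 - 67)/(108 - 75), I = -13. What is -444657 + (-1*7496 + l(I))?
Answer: -14903344/33 ≈ -4.5162e+5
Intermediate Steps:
J = -476/33 (J = -8 + (-145 - 67)/(108 - 75) = -8 - 212/33 = -476/33 ≈ -14.424)
l(u) = 180 + u**2 - 476*u/33 (l(u) = (u**2 - 476*u/33) + 180 = 180 + u**2 - 476*u/33)
-444657 + (-1*7496 + l(I)) = -444657 + (-1*7496 + (180 + (-13)**2 - 476/33*(-13))) = -444657 + (-7496 + (180 + 169 + 6188/33)) = -444657 + (-7496 + 17705/33) = -444657 - 229663/33 = -14903344/33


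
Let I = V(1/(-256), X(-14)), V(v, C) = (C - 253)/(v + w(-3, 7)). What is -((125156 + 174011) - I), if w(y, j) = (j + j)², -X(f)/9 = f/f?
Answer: -15010771297/50175 ≈ -2.9917e+5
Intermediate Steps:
X(f) = -9 (X(f) = -9*f/f = -9*1 = -9)
w(y, j) = 4*j² (w(y, j) = (2*j)² = 4*j²)
V(v, C) = (-253 + C)/(196 + v) (V(v, C) = (C - 253)/(v + 4*7²) = (-253 + C)/(v + 4*49) = (-253 + C)/(v + 196) = (-253 + C)/(196 + v))
I = -67072/50175 (I = (-253 - 9)/(196 + 1/(-256)) = -262/(196 - 1/256) = -262/(50175/256) = (256/50175)*(-262) = -67072/50175 ≈ -1.3368)
-((125156 + 174011) - I) = -((125156 + 174011) - 1*(-67072/50175)) = -(299167 + 67072/50175) = -1*15010771297/50175 = -15010771297/50175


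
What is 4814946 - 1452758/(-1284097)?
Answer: 6182859166520/1284097 ≈ 4.8149e+6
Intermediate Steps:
4814946 - 1452758/(-1284097) = 4814946 - 1452758*(-1/1284097) = 4814946 + 1452758/1284097 = 6182859166520/1284097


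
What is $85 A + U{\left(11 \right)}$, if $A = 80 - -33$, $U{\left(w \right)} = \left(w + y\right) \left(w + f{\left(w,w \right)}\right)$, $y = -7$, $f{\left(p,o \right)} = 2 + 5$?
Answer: $9677$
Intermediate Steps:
$f{\left(p,o \right)} = 7$
$U{\left(w \right)} = \left(-7 + w\right) \left(7 + w\right)$ ($U{\left(w \right)} = \left(w - 7\right) \left(w + 7\right) = \left(-7 + w\right) \left(7 + w\right)$)
$A = 113$ ($A = 80 + 33 = 113$)
$85 A + U{\left(11 \right)} = 85 \cdot 113 - \left(49 - 11^{2}\right) = 9605 + \left(-49 + 121\right) = 9605 + 72 = 9677$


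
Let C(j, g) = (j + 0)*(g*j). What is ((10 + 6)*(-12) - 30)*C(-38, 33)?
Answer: -10578744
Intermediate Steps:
C(j, g) = g*j² (C(j, g) = j*(g*j) = g*j²)
((10 + 6)*(-12) - 30)*C(-38, 33) = ((10 + 6)*(-12) - 30)*(33*(-38)²) = (16*(-12) - 30)*(33*1444) = (-192 - 30)*47652 = -222*47652 = -10578744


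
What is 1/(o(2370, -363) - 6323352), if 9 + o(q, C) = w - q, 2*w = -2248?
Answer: -1/6326855 ≈ -1.5806e-7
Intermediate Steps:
w = -1124 (w = (½)*(-2248) = -1124)
o(q, C) = -1133 - q (o(q, C) = -9 + (-1124 - q) = -1133 - q)
1/(o(2370, -363) - 6323352) = 1/((-1133 - 1*2370) - 6323352) = 1/((-1133 - 2370) - 6323352) = 1/(-3503 - 6323352) = 1/(-6326855) = -1/6326855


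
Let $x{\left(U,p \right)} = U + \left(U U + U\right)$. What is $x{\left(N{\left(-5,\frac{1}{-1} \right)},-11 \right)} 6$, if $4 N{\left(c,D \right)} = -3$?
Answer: $- \frac{45}{8} \approx -5.625$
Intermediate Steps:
$N{\left(c,D \right)} = - \frac{3}{4}$ ($N{\left(c,D \right)} = \frac{1}{4} \left(-3\right) = - \frac{3}{4}$)
$x{\left(U,p \right)} = U^{2} + 2 U$ ($x{\left(U,p \right)} = U + \left(U^{2} + U\right) = U + \left(U + U^{2}\right) = U^{2} + 2 U$)
$x{\left(N{\left(-5,\frac{1}{-1} \right)},-11 \right)} 6 = - \frac{3 \left(2 - \frac{3}{4}\right)}{4} \cdot 6 = \left(- \frac{3}{4}\right) \frac{5}{4} \cdot 6 = \left(- \frac{15}{16}\right) 6 = - \frac{45}{8}$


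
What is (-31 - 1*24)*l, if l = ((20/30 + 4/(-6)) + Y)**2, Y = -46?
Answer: -116380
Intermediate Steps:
l = 2116 (l = ((20/30 + 4/(-6)) - 46)**2 = ((20*(1/30) + 4*(-1/6)) - 46)**2 = ((2/3 - 2/3) - 46)**2 = (0 - 46)**2 = (-46)**2 = 2116)
(-31 - 1*24)*l = (-31 - 1*24)*2116 = (-31 - 24)*2116 = -55*2116 = -116380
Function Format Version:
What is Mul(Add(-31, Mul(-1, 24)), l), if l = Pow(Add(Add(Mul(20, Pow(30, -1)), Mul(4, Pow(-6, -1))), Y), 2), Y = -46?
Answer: -116380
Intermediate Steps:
l = 2116 (l = Pow(Add(Add(Mul(20, Pow(30, -1)), Mul(4, Pow(-6, -1))), -46), 2) = Pow(Add(Add(Mul(20, Rational(1, 30)), Mul(4, Rational(-1, 6))), -46), 2) = Pow(Add(Add(Rational(2, 3), Rational(-2, 3)), -46), 2) = Pow(Add(0, -46), 2) = Pow(-46, 2) = 2116)
Mul(Add(-31, Mul(-1, 24)), l) = Mul(Add(-31, Mul(-1, 24)), 2116) = Mul(Add(-31, -24), 2116) = Mul(-55, 2116) = -116380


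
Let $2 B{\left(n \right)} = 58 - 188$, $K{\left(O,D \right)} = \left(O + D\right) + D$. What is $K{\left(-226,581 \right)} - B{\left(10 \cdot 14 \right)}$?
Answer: $1001$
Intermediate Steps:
$K{\left(O,D \right)} = O + 2 D$ ($K{\left(O,D \right)} = \left(D + O\right) + D = O + 2 D$)
$B{\left(n \right)} = -65$ ($B{\left(n \right)} = \frac{58 - 188}{2} = \frac{1}{2} \left(-130\right) = -65$)
$K{\left(-226,581 \right)} - B{\left(10 \cdot 14 \right)} = \left(-226 + 2 \cdot 581\right) - -65 = \left(-226 + 1162\right) + 65 = 936 + 65 = 1001$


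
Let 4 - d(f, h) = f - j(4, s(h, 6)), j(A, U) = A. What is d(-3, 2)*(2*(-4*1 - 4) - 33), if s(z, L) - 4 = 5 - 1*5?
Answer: -539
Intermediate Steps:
s(z, L) = 4 (s(z, L) = 4 + (5 - 1*5) = 4 + (5 - 5) = 4 + 0 = 4)
d(f, h) = 8 - f (d(f, h) = 4 - (f - 1*4) = 4 - (f - 4) = 4 - (-4 + f) = 4 + (4 - f) = 8 - f)
d(-3, 2)*(2*(-4*1 - 4) - 33) = (8 - 1*(-3))*(2*(-4*1 - 4) - 33) = (8 + 3)*(2*(-4 - 4) - 33) = 11*(2*(-8) - 33) = 11*(-16 - 33) = 11*(-49) = -539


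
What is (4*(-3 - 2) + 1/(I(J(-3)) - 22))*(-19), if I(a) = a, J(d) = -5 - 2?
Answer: 11039/29 ≈ 380.66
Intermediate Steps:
J(d) = -7
(4*(-3 - 2) + 1/(I(J(-3)) - 22))*(-19) = (4*(-3 - 2) + 1/(-7 - 22))*(-19) = (4*(-5) + 1/(-29))*(-19) = (-20 - 1/29)*(-19) = -581/29*(-19) = 11039/29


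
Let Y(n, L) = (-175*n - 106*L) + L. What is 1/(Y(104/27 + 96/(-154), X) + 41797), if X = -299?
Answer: 297/21570224 ≈ 1.3769e-5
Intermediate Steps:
Y(n, L) = -175*n - 105*L
1/(Y(104/27 + 96/(-154), X) + 41797) = 1/((-175*(104/27 + 96/(-154)) - 105*(-299)) + 41797) = 1/((-175*(104*(1/27) + 96*(-1/154)) + 31395) + 41797) = 1/((-175*(104/27 - 48/77) + 31395) + 41797) = 1/((-175*6712/2079 + 31395) + 41797) = 1/((-167800/297 + 31395) + 41797) = 1/(9156515/297 + 41797) = 1/(21570224/297) = 297/21570224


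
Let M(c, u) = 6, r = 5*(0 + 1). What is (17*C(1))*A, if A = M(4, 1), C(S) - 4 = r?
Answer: 918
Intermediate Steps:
r = 5 (r = 5*1 = 5)
C(S) = 9 (C(S) = 4 + 5 = 9)
A = 6
(17*C(1))*A = (17*9)*6 = 153*6 = 918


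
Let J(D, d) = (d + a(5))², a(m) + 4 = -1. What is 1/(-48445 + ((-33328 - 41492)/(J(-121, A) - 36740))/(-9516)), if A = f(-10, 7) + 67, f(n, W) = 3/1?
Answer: -5156879/249825004402 ≈ -2.0642e-5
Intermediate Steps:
a(m) = -5 (a(m) = -4 - 1 = -5)
f(n, W) = 3 (f(n, W) = 3*1 = 3)
A = 70 (A = 3 + 67 = 70)
J(D, d) = (-5 + d)² (J(D, d) = (d - 5)² = (-5 + d)²)
1/(-48445 + ((-33328 - 41492)/(J(-121, A) - 36740))/(-9516)) = 1/(-48445 + ((-33328 - 41492)/((-5 + 70)² - 36740))/(-9516)) = 1/(-48445 - 74820/(65² - 36740)*(-1/9516)) = 1/(-48445 - 74820/(4225 - 36740)*(-1/9516)) = 1/(-48445 - 74820/(-32515)*(-1/9516)) = 1/(-48445 - 74820*(-1/32515)*(-1/9516)) = 1/(-48445 + (14964/6503)*(-1/9516)) = 1/(-48445 - 1247/5156879) = 1/(-249825004402/5156879) = -5156879/249825004402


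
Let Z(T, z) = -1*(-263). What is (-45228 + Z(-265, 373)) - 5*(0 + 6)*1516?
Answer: -90445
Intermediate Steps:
Z(T, z) = 263
(-45228 + Z(-265, 373)) - 5*(0 + 6)*1516 = (-45228 + 263) - 5*(0 + 6)*1516 = -44965 - 5*6*1516 = -44965 - 30*1516 = -44965 - 45480 = -90445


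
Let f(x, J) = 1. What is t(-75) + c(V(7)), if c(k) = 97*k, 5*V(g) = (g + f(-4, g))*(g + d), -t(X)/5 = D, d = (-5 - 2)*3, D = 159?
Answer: -14839/5 ≈ -2967.8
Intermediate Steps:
d = -21 (d = -7*3 = -21)
t(X) = -795 (t(X) = -5*159 = -795)
V(g) = (1 + g)*(-21 + g)/5 (V(g) = ((g + 1)*(g - 21))/5 = ((1 + g)*(-21 + g))/5 = (1 + g)*(-21 + g)/5)
t(-75) + c(V(7)) = -795 + 97*(-21/5 - 4*7 + (⅕)*7²) = -795 + 97*(-21/5 - 28 + (⅕)*49) = -795 + 97*(-21/5 - 28 + 49/5) = -795 + 97*(-112/5) = -795 - 10864/5 = -14839/5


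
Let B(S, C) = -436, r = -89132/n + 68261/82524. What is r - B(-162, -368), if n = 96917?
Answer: 3486378751657/7997978508 ≈ 435.91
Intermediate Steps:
r = -739877831/7997978508 (r = -89132/96917 + 68261/82524 = -739877831/7997978508 ≈ -0.092508)
r - B(-162, -368) = -739877831/7997978508 - 1*(-436) = -739877831/7997978508 + 436 = 3486378751657/7997978508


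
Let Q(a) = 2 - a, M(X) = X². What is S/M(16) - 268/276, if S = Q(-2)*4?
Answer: -1003/1104 ≈ -0.90851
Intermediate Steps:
S = 16 (S = (2 - 1*(-2))*4 = (2 + 2)*4 = 4*4 = 16)
S/M(16) - 268/276 = 16/(16²) - 268/276 = 16/256 - 268*1/276 = 16*(1/256) - 67/69 = 1/16 - 67/69 = -1003/1104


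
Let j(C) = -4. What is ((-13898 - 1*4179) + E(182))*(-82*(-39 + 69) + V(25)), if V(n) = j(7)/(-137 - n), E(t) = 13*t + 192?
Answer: 1030761634/27 ≈ 3.8176e+7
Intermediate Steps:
E(t) = 192 + 13*t
V(n) = -4/(-137 - n)
((-13898 - 1*4179) + E(182))*(-82*(-39 + 69) + V(25)) = ((-13898 - 1*4179) + (192 + 13*182))*(-82*(-39 + 69) + 4/(137 + 25)) = ((-13898 - 4179) + (192 + 2366))*(-82*30 + 4/162) = (-18077 + 2558)*(-2460 + 4*(1/162)) = -15519*(-2460 + 2/81) = -15519*(-199258/81) = 1030761634/27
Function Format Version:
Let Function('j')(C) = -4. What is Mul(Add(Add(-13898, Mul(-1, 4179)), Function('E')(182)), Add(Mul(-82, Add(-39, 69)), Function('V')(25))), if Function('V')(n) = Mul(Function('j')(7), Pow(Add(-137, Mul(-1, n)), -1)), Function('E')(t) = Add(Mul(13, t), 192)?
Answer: Rational(1030761634, 27) ≈ 3.8176e+7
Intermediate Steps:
Function('E')(t) = Add(192, Mul(13, t))
Function('V')(n) = Mul(-4, Pow(Add(-137, Mul(-1, n)), -1))
Mul(Add(Add(-13898, Mul(-1, 4179)), Function('E')(182)), Add(Mul(-82, Add(-39, 69)), Function('V')(25))) = Mul(Add(Add(-13898, Mul(-1, 4179)), Add(192, Mul(13, 182))), Add(Mul(-82, Add(-39, 69)), Mul(4, Pow(Add(137, 25), -1)))) = Mul(Add(Add(-13898, -4179), Add(192, 2366)), Add(Mul(-82, 30), Mul(4, Pow(162, -1)))) = Mul(Add(-18077, 2558), Add(-2460, Mul(4, Rational(1, 162)))) = Mul(-15519, Add(-2460, Rational(2, 81))) = Mul(-15519, Rational(-199258, 81)) = Rational(1030761634, 27)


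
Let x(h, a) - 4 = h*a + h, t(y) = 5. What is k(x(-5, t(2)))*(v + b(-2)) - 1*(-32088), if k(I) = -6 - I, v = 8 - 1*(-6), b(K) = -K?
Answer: 32408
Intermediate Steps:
x(h, a) = 4 + h + a*h (x(h, a) = 4 + (h*a + h) = 4 + (a*h + h) = 4 + (h + a*h) = 4 + h + a*h)
v = 14 (v = 8 + 6 = 14)
k(x(-5, t(2)))*(v + b(-2)) - 1*(-32088) = (-6 - (4 - 5 + 5*(-5)))*(14 - 1*(-2)) - 1*(-32088) = (-6 - (4 - 5 - 25))*(14 + 2) + 32088 = (-6 - 1*(-26))*16 + 32088 = (-6 + 26)*16 + 32088 = 20*16 + 32088 = 320 + 32088 = 32408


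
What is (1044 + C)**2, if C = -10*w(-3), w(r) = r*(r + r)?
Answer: 746496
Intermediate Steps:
w(r) = 2*r**2 (w(r) = r*(2*r) = 2*r**2)
C = -180 (C = -20*(-3)**2 = -20*9 = -10*18 = -180)
(1044 + C)**2 = (1044 - 180)**2 = 864**2 = 746496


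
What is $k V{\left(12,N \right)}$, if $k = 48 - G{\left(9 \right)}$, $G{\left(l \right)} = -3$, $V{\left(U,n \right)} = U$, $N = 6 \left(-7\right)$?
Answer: $612$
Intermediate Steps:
$N = -42$
$k = 51$ ($k = 48 - -3 = 48 + 3 = 51$)
$k V{\left(12,N \right)} = 51 \cdot 12 = 612$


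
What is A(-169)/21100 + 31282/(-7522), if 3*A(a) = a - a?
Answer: -15641/3761 ≈ -4.1587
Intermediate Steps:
A(a) = 0 (A(a) = (a - a)/3 = (1/3)*0 = 0)
A(-169)/21100 + 31282/(-7522) = 0/21100 + 31282/(-7522) = 0*(1/21100) + 31282*(-1/7522) = 0 - 15641/3761 = -15641/3761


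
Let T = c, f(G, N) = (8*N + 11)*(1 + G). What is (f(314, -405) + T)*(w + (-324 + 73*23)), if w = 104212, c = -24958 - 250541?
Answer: -136459493478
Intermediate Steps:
f(G, N) = (1 + G)*(11 + 8*N) (f(G, N) = (11 + 8*N)*(1 + G) = (1 + G)*(11 + 8*N))
c = -275499
T = -275499
(f(314, -405) + T)*(w + (-324 + 73*23)) = ((11 + 8*(-405) + 11*314 + 8*314*(-405)) - 275499)*(104212 + (-324 + 73*23)) = ((11 - 3240 + 3454 - 1017360) - 275499)*(104212 + (-324 + 1679)) = (-1017135 - 275499)*(104212 + 1355) = -1292634*105567 = -136459493478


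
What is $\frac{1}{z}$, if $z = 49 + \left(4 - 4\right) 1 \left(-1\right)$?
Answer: $\frac{1}{49} \approx 0.020408$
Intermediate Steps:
$z = 49$ ($z = 49 + \left(4 - 4\right) \left(-1\right) = 49 + 0 \left(-1\right) = 49 + 0 = 49$)
$\frac{1}{z} = \frac{1}{49}$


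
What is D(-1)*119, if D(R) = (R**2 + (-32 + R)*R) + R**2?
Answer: 4165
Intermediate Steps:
D(R) = 2*R**2 + R*(-32 + R) (D(R) = (R**2 + R*(-32 + R)) + R**2 = 2*R**2 + R*(-32 + R))
D(-1)*119 = -(-32 + 3*(-1))*119 = -(-32 - 3)*119 = -1*(-35)*119 = 35*119 = 4165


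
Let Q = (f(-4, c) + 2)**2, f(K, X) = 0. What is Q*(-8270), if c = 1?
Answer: -33080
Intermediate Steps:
Q = 4 (Q = (0 + 2)**2 = 2**2 = 4)
Q*(-8270) = 4*(-8270) = -33080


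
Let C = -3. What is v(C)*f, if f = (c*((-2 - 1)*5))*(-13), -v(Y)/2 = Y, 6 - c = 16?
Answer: -11700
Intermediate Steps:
c = -10 (c = 6 - 1*16 = 6 - 16 = -10)
v(Y) = -2*Y
f = -1950 (f = -10*(-2 - 1)*5*(-13) = -(-30)*5*(-13) = -10*(-15)*(-13) = 150*(-13) = -1950)
v(C)*f = -2*(-3)*(-1950) = 6*(-1950) = -11700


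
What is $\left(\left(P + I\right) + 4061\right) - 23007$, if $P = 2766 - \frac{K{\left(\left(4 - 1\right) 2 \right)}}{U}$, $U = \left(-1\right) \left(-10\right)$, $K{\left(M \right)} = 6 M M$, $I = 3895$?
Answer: $- \frac{61533}{5} \approx -12307.0$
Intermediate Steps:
$K{\left(M \right)} = 6 M^{2}$
$U = 10$
$P = \frac{13722}{5}$ ($P = 2766 - \frac{6 \left(\left(4 - 1\right) 2\right)^{2}}{10} = 2766 - 6 \left(3 \cdot 2\right)^{2} \cdot \frac{1}{10} = 2766 - 6 \cdot 6^{2} \cdot \frac{1}{10} = 2766 - 6 \cdot 36 \cdot \frac{1}{10} = 2766 - 216 \cdot \frac{1}{10} = 2766 - \frac{108}{5} = \frac{13722}{5} \approx 2744.4$)
$\left(\left(P + I\right) + 4061\right) - 23007 = \left(\left(\frac{13722}{5} + 3895\right) + 4061\right) - 23007 = \left(\frac{33197}{5} + 4061\right) - 23007 = \frac{53502}{5} - 23007 = - \frac{61533}{5}$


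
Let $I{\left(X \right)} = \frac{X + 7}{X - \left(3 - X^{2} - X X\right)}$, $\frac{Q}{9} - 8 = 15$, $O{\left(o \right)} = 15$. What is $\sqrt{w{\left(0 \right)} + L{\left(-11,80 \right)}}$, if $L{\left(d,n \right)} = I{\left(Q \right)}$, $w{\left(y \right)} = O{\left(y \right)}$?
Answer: $\frac{2 \sqrt{6919105443}}{42951} \approx 3.8733$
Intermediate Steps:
$w{\left(y \right)} = 15$
$Q = 207$ ($Q = 72 + 9 \cdot 15 = 72 + 135 = 207$)
$I{\left(X \right)} = \frac{7 + X}{-3 + X + 2 X^{2}}$ ($I{\left(X \right)} = \frac{7 + X}{X + \left(\left(X^{2} + X^{2}\right) - 3\right)} = \frac{7 + X}{X + \left(2 X^{2} - 3\right)} = \frac{7 + X}{X + \left(-3 + 2 X^{2}\right)} = \frac{7 + X}{-3 + X + 2 X^{2}}$)
$L{\left(d,n \right)} = \frac{107}{42951}$ ($L{\left(d,n \right)} = \frac{7 + 207}{-3 + 207 + 2 \cdot 207^{2}} = \frac{1}{-3 + 207 + 2 \cdot 42849} \cdot 214 = \frac{1}{-3 + 207 + 85698} \cdot 214 = \frac{1}{85902} \cdot 214 = \frac{107}{42951}$)
$\sqrt{w{\left(0 \right)} + L{\left(-11,80 \right)}} = \sqrt{15 + \frac{107}{42951}} = \sqrt{\frac{644372}{42951}} = \frac{2 \sqrt{6919105443}}{42951}$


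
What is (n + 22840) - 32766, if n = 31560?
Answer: 21634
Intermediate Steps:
(n + 22840) - 32766 = (31560 + 22840) - 32766 = 54400 - 32766 = 21634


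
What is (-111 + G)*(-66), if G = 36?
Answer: 4950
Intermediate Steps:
(-111 + G)*(-66) = (-111 + 36)*(-66) = -75*(-66) = 4950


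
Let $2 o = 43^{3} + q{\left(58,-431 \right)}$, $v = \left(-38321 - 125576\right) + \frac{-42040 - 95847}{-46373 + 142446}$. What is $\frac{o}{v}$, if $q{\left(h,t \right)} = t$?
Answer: $- \frac{1899267137}{7873107184} \approx -0.24123$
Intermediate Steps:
$v = - \frac{15746214368}{96073}$ ($v = -163897 - \frac{137887}{96073} = - \frac{15746214368}{96073} \approx -1.639 \cdot 10^{5}$)
$o = 39538$ ($o = \frac{43^{3} - 431}{2} = \frac{79507 - 431}{2} = \frac{1}{2} \cdot 79076 = 39538$)
$\frac{o}{v} = \frac{39538}{- \frac{15746214368}{96073}} = 39538 \left(- \frac{96073}{15746214368}\right) = - \frac{1899267137}{7873107184}$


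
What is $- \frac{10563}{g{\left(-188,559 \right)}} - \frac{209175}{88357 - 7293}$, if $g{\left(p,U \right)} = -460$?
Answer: $\frac{190014633}{9322360} \approx 20.383$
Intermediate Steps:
$- \frac{10563}{g{\left(-188,559 \right)}} - \frac{209175}{88357 - 7293} = - \frac{10563}{-460} - \frac{209175}{88357 - 7293} = \left(-10563\right) \left(- \frac{1}{460}\right) - \frac{209175}{81064} = \frac{10563}{460} - \frac{209175}{81064} = \frac{190014633}{9322360}$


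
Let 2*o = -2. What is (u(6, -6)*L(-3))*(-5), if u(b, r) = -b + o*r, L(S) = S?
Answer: 0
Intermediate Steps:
o = -1 (o = (½)*(-2) = -1)
u(b, r) = -b - r
(u(6, -6)*L(-3))*(-5) = ((-1*6 - 1*(-6))*(-3))*(-5) = ((-6 + 6)*(-3))*(-5) = (0*(-3))*(-5) = 0*(-5) = 0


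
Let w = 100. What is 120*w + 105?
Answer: 12105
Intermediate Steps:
120*w + 105 = 120*100 + 105 = 12000 + 105 = 12105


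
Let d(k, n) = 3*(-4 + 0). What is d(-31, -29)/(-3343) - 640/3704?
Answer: -261884/1547809 ≈ -0.16920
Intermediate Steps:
d(k, n) = -12 (d(k, n) = 3*(-4) = -12)
d(-31, -29)/(-3343) - 640/3704 = -12/(-3343) - 640/3704 = -12*(-1/3343) - 640*1/3704 = 12/3343 - 80/463 = -261884/1547809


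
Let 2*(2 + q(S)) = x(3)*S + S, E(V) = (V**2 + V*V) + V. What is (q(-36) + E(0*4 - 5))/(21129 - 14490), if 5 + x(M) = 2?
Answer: 79/6639 ≈ 0.011899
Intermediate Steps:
x(M) = -3 (x(M) = -5 + 2 = -3)
E(V) = V + 2*V**2 (E(V) = (V**2 + V**2) + V = 2*V**2 + V = V + 2*V**2)
q(S) = -2 - S (q(S) = -2 + (-3*S + S)/2 = -2 + (-2*S)/2 = -2 - S)
(q(-36) + E(0*4 - 5))/(21129 - 14490) = ((-2 - 1*(-36)) + (0*4 - 5)*(1 + 2*(0*4 - 5)))/(21129 - 14490) = ((-2 + 36) + (0 - 5)*(1 + 2*(0 - 5)))/6639 = (34 - 5*(1 + 2*(-5)))*(1/6639) = (34 - 5*(1 - 10))*(1/6639) = (34 - 5*(-9))*(1/6639) = (34 + 45)*(1/6639) = 79*(1/6639) = 79/6639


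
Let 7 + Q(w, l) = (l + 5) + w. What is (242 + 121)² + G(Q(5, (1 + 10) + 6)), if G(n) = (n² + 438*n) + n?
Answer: 140949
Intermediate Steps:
Q(w, l) = -2 + l + w (Q(w, l) = -7 + ((l + 5) + w) = -7 + ((5 + l) + w) = -7 + (5 + l + w) = -2 + l + w)
G(n) = n² + 439*n
(242 + 121)² + G(Q(5, (1 + 10) + 6)) = (242 + 121)² + (-2 + ((1 + 10) + 6) + 5)*(439 + (-2 + ((1 + 10) + 6) + 5)) = 363² + (-2 + (11 + 6) + 5)*(439 + (-2 + (11 + 6) + 5)) = 131769 + (-2 + 17 + 5)*(439 + (-2 + 17 + 5)) = 131769 + 20*(439 + 20) = 131769 + 20*459 = 131769 + 9180 = 140949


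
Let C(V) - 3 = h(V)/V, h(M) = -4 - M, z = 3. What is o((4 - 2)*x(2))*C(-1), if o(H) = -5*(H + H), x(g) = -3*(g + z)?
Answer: 1800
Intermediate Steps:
C(V) = 3 + (-4 - V)/V
x(g) = -9 - 3*g (x(g) = -3*(g + 3) = -3*(3 + g) = -9 - 3*g)
o(H) = -10*H
o((4 - 2)*x(2))*C(-1) = (-10*(4 - 2)*(-9 - 3*2))*(2 - 4/(-1)) = (-20*(-9 - 6))*(2 - 4*(-1)) = (-20*(-15))*(2 + 4) = -10*(-30)*6 = 300*6 = 1800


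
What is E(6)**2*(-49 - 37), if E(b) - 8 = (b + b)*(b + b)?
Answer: -1986944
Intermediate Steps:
E(b) = 8 + 4*b**2 (E(b) = 8 + (b + b)*(b + b) = 8 + (2*b)*(2*b) = 8 + 4*b**2)
E(6)**2*(-49 - 37) = (8 + 4*6**2)**2*(-49 - 37) = (8 + 4*36)**2*(-86) = (8 + 144)**2*(-86) = 152**2*(-86) = 23104*(-86) = -1986944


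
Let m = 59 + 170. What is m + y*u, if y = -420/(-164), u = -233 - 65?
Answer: -21901/41 ≈ -534.17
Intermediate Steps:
u = -298
m = 229
y = 105/41 (y = -420*(-1/164) = 105/41 ≈ 2.5610)
m + y*u = 229 + (105/41)*(-298) = 229 - 31290/41 = -21901/41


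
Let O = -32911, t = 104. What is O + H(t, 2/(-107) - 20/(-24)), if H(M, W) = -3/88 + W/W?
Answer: -2896083/88 ≈ -32910.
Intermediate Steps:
H(M, W) = 85/88 (H(M, W) = -3*1/88 + 1 = -3/88 + 1 = 85/88)
O + H(t, 2/(-107) - 20/(-24)) = -32911 + 85/88 = -2896083/88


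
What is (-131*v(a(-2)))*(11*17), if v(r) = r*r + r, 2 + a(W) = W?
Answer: -293964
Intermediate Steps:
a(W) = -2 + W
v(r) = r + r² (v(r) = r² + r = r + r²)
(-131*v(a(-2)))*(11*17) = (-131*(-2 - 2)*(1 + (-2 - 2)))*(11*17) = -(-524)*(1 - 4)*187 = -(-524)*(-3)*187 = -131*12*187 = -1572*187 = -293964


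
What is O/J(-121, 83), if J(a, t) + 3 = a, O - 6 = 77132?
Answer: -38569/62 ≈ -622.08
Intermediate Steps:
O = 77138 (O = 6 + 77132 = 77138)
J(a, t) = -3 + a
O/J(-121, 83) = 77138/(-3 - 121) = 77138/(-124) = 77138*(-1/124) = -38569/62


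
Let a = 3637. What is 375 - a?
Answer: -3262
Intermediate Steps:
375 - a = 375 - 1*3637 = 375 - 3637 = -3262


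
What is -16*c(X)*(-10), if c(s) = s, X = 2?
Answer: 320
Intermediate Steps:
-16*c(X)*(-10) = -16*2*(-10) = -32*(-10) = 320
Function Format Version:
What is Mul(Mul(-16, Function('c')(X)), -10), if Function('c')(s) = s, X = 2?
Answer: 320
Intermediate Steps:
Mul(Mul(-16, Function('c')(X)), -10) = Mul(Mul(-16, 2), -10) = Mul(-32, -10) = 320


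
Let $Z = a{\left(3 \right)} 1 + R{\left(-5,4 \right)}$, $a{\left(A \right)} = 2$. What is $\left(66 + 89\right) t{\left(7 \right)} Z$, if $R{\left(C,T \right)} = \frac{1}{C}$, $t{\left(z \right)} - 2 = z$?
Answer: $2511$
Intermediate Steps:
$t{\left(z \right)} = 2 + z$
$Z = \frac{9}{5}$ ($Z = 2 \cdot 1 + \frac{1}{-5} = 2 - \frac{1}{5} = \frac{9}{5} \approx 1.8$)
$\left(66 + 89\right) t{\left(7 \right)} Z = \left(66 + 89\right) \left(2 + 7\right) \frac{9}{5} = 155 \cdot 9 \cdot \frac{9}{5} = 1395 \cdot \frac{9}{5} = 2511$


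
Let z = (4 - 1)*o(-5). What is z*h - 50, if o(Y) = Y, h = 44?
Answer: -710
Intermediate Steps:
z = -15 (z = (4 - 1)*(-5) = 3*(-5) = -15)
z*h - 50 = -15*44 - 50 = -660 - 50 = -710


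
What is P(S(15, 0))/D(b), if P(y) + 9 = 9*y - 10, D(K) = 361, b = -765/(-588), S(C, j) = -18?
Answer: -181/361 ≈ -0.50138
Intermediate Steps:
b = 255/196 (b = -765*(-1/588) = 255/196 ≈ 1.3010)
P(y) = -19 + 9*y (P(y) = -9 + (9*y - 10) = -9 + (-10 + 9*y) = -19 + 9*y)
P(S(15, 0))/D(b) = (-19 + 9*(-18))/361 = (-19 - 162)*(1/361) = -181*1/361 = -181/361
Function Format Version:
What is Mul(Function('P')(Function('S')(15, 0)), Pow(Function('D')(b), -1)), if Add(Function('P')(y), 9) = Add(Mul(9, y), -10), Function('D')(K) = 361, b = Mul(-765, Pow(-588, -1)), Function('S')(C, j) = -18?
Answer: Rational(-181, 361) ≈ -0.50138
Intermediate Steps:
b = Rational(255, 196) (b = Mul(-765, Rational(-1, 588)) = Rational(255, 196) ≈ 1.3010)
Function('P')(y) = Add(-19, Mul(9, y)) (Function('P')(y) = Add(-9, Add(Mul(9, y), -10)) = Add(-9, Add(-10, Mul(9, y))) = Add(-19, Mul(9, y)))
Mul(Function('P')(Function('S')(15, 0)), Pow(Function('D')(b), -1)) = Mul(Add(-19, Mul(9, -18)), Pow(361, -1)) = Mul(Add(-19, -162), Rational(1, 361)) = Mul(-181, Rational(1, 361)) = Rational(-181, 361)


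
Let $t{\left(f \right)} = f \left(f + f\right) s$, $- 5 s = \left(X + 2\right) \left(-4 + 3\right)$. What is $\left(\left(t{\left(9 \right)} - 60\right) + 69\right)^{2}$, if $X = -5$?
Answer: $\frac{194481}{25} \approx 7779.2$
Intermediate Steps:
$s = - \frac{3}{5}$ ($s = - \frac{\left(-5 + 2\right) \left(-4 + 3\right)}{5} = - \frac{\left(-3\right) \left(-1\right)}{5} = \left(- \frac{1}{5}\right) 3 = - \frac{3}{5} \approx -0.6$)
$t{\left(f \right)} = - \frac{6 f^{2}}{5}$ ($t{\left(f \right)} = f \left(f + f\right) \left(- \frac{3}{5}\right) = f 2 f \left(- \frac{3}{5}\right) = 2 f^{2} \left(- \frac{3}{5}\right) = - \frac{6 f^{2}}{5}$)
$\left(\left(t{\left(9 \right)} - 60\right) + 69\right)^{2} = \left(\left(- \frac{6 \cdot 9^{2}}{5} - 60\right) + 69\right)^{2} = \left(\left(\left(- \frac{6}{5}\right) 81 - 60\right) + 69\right)^{2} = \left(\left(- \frac{486}{5} - 60\right) + 69\right)^{2} = \left(- \frac{786}{5} + 69\right)^{2} = \left(- \frac{441}{5}\right)^{2} = \frac{194481}{25}$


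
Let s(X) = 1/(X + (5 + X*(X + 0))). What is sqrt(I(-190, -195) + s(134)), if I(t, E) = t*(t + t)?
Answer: sqrt(23640375623095)/18095 ≈ 268.70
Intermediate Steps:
s(X) = 1/(5 + X + X**2) (s(X) = 1/(X + (5 + X*X)) = 1/(X + (5 + X**2)) = 1/(5 + X + X**2))
I(t, E) = 2*t**2 (I(t, E) = t*(2*t) = 2*t**2)
sqrt(I(-190, -195) + s(134)) = sqrt(2*(-190)**2 + 1/(5 + 134 + 134**2)) = sqrt(2*36100 + 1/(5 + 134 + 17956)) = sqrt(72200 + 1/18095) = sqrt(1306459001/18095) = sqrt(23640375623095)/18095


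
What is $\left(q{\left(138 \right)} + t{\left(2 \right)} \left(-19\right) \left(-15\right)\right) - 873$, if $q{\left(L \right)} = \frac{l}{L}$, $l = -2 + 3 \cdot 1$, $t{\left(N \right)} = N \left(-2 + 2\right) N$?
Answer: $- \frac{120473}{138} \approx -872.99$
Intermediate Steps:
$t{\left(N \right)} = 0$ ($t{\left(N \right)} = N 0 N = 0 N = 0$)
$l = 1$ ($l = -2 + 3 = 1$)
$q{\left(L \right)} = \frac{1}{L}$ ($q{\left(L \right)} = 1 \frac{1}{L} = \frac{1}{L}$)
$\left(q{\left(138 \right)} + t{\left(2 \right)} \left(-19\right) \left(-15\right)\right) - 873 = \left(\frac{1}{138} + 0 \left(-19\right) \left(-15\right)\right) - 873 = \left(\frac{1}{138} + 0 \left(-15\right)\right) - 873 = \left(\frac{1}{138} + 0\right) - 873 = \frac{1}{138} - 873 = - \frac{120473}{138}$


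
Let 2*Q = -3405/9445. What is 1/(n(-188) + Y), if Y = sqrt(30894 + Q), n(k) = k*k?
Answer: 133529632/4719354596557 - 3*sqrt(48995140342)/4719354596557 ≈ 2.8153e-5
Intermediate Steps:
n(k) = k**2
Q = -681/3778 (Q = (-3405/9445)/2 = (-3405*1/9445)/2 = (1/2)*(-681/1889) = -681/3778 ≈ -0.18025)
Y = 3*sqrt(48995140342)/3778 (Y = sqrt(30894 - 681/3778) = sqrt(116716851/3778) = 3*sqrt(48995140342)/3778 ≈ 175.77)
1/(n(-188) + Y) = 1/((-188)**2 + 3*sqrt(48995140342)/3778) = 1/(35344 + 3*sqrt(48995140342)/3778)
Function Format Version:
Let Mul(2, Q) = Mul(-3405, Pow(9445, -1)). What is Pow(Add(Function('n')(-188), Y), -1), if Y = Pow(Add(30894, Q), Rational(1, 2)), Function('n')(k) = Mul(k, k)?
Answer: Add(Rational(133529632, 4719354596557), Mul(Rational(-3, 4719354596557), Pow(48995140342, Rational(1, 2)))) ≈ 2.8153e-5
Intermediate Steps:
Function('n')(k) = Pow(k, 2)
Q = Rational(-681, 3778) (Q = Mul(Rational(1, 2), Mul(-3405, Pow(9445, -1))) = Mul(Rational(1, 2), Mul(-3405, Rational(1, 9445))) = Mul(Rational(1, 2), Rational(-681, 1889)) = Rational(-681, 3778) ≈ -0.18025)
Y = Mul(Rational(3, 3778), Pow(48995140342, Rational(1, 2))) (Y = Pow(Add(30894, Rational(-681, 3778)), Rational(1, 2)) = Pow(Rational(116716851, 3778), Rational(1, 2)) = Mul(Rational(3, 3778), Pow(48995140342, Rational(1, 2))) ≈ 175.77)
Pow(Add(Function('n')(-188), Y), -1) = Pow(Add(Pow(-188, 2), Mul(Rational(3, 3778), Pow(48995140342, Rational(1, 2)))), -1) = Pow(Add(35344, Mul(Rational(3, 3778), Pow(48995140342, Rational(1, 2)))), -1)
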